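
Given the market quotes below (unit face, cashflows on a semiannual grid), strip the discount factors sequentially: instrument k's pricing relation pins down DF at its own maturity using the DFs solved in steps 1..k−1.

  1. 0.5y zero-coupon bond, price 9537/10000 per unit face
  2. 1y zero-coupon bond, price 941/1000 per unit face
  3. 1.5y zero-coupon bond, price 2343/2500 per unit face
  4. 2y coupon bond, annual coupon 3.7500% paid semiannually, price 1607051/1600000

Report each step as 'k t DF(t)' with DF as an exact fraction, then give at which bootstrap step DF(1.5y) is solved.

step 1 [0.5y] zero: DF = P = 9537/10000 ≈ 0.953700
step 2 [1y] zero: DF = P = 941/1000 ≈ 0.941000
step 3 [1.5y] zero: DF = P = 2343/2500 ≈ 0.937200
step 4 [2y] bond c/2=3/160: DF=(1607051/1600000 − 3/160·(0.953700+0.941000+0.937200))/(1+3/160) = 4669/5000 ≈ 0.933800

1 1/2 9537/10000
2 1 941/1000
3 3/2 2343/2500
4 2 4669/5000
DF(1.5y) is solved at step 3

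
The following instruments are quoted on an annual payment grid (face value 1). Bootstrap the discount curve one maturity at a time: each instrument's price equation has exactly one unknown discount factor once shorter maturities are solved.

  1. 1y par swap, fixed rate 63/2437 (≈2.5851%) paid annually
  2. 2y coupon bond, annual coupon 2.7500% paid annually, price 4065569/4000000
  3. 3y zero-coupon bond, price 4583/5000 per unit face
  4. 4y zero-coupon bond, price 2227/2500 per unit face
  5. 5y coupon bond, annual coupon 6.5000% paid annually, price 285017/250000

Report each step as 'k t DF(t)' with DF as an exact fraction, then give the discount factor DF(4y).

step 1 [1y] swap r/1=63/2437: DF=(1 − 63/2437·(0))/(1+63/2437) = 2437/2500 ≈ 0.974800
step 2 [2y] bond c/1=11/400: DF=(4065569/4000000 − 11/400·(0.974800))/(1+11/400) = 9631/10000 ≈ 0.963100
step 3 [3y] zero: DF = P = 4583/5000 ≈ 0.916600
step 4 [4y] zero: DF = P = 2227/2500 ≈ 0.890800
step 5 [5y] bond c/1=13/200: DF=(285017/250000 − 13/200·(0.974800+0.963100+0.916600+0.890800))/(1+13/200) = 8419/10000 ≈ 0.841900

1 1 2437/2500
2 2 9631/10000
3 3 4583/5000
4 4 2227/2500
5 5 8419/10000
DF(4y) = 2227/2500 ≈ 0.890800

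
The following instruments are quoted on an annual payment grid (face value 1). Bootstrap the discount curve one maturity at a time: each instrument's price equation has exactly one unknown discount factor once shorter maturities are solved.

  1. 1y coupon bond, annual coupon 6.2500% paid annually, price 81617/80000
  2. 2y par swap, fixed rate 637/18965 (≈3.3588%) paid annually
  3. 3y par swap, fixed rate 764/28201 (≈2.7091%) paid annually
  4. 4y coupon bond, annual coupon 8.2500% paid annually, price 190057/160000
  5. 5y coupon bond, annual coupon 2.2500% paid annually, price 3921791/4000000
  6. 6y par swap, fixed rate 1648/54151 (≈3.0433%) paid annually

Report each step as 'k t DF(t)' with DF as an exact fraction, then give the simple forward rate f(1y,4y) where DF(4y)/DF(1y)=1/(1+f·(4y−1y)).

1 1 4801/5000
2 2 9363/10000
3 3 2309/2500
4 4 1103/1250
5 5 4387/5000
6 6 522/625
f(1y,4y) = ((4801/5000)/(1103/1250) − 1)/(3) = 389/13236 ≈ 2.9390%

step 1 [1y] bond c/1=1/16: DF=(81617/80000 − 1/16·(0))/(1+1/16) = 4801/5000 ≈ 0.960200
step 2 [2y] swap r/1=637/18965: DF=(1 − 637/18965·(0.960200))/(1+637/18965) = 9363/10000 ≈ 0.936300
step 3 [3y] swap r/1=764/28201: DF=(1 − 764/28201·(0.960200+0.936300))/(1+764/28201) = 2309/2500 ≈ 0.923600
step 4 [4y] bond c/1=33/400: DF=(190057/160000 − 33/400·(0.960200+0.936300+0.923600))/(1+33/400) = 1103/1250 ≈ 0.882400
step 5 [5y] bond c/1=9/400: DF=(3921791/4000000 − 9/400·(0.960200+0.936300+0.923600+0.882400))/(1+9/400) = 4387/5000 ≈ 0.877400
step 6 [6y] swap r/1=1648/54151: DF=(1 − 1648/54151·(0.960200+0.936300+0.923600+0.882400+0.877400))/(1+1648/54151) = 522/625 ≈ 0.835200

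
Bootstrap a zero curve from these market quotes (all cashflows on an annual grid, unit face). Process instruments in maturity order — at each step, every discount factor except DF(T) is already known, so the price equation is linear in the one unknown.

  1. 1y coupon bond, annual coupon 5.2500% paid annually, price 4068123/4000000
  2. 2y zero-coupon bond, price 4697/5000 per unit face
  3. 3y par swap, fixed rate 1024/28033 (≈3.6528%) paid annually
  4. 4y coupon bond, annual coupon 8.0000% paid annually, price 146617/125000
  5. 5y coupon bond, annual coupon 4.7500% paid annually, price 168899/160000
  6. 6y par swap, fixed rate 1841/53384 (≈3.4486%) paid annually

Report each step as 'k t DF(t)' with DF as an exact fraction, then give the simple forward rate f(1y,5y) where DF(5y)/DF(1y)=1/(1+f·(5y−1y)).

1 1 9663/10000
2 2 4697/5000
3 3 561/625
4 4 549/625
5 5 1051/1250
6 6 8159/10000
f(1y,5y) = ((9663/10000)/(1051/1250) − 1)/(4) = 1255/33632 ≈ 3.7316%

step 1 [1y] bond c/1=21/400: DF=(4068123/4000000 − 21/400·(0))/(1+21/400) = 9663/10000 ≈ 0.966300
step 2 [2y] zero: DF = P = 4697/5000 ≈ 0.939400
step 3 [3y] swap r/1=1024/28033: DF=(1 − 1024/28033·(0.966300+0.939400))/(1+1024/28033) = 561/625 ≈ 0.897600
step 4 [4y] bond c/1=2/25: DF=(146617/125000 − 2/25·(0.966300+0.939400+0.897600))/(1+2/25) = 549/625 ≈ 0.878400
step 5 [5y] bond c/1=19/400: DF=(168899/160000 − 19/400·(0.966300+0.939400+0.897600+0.878400))/(1+19/400) = 1051/1250 ≈ 0.840800
step 6 [6y] swap r/1=1841/53384: DF=(1 − 1841/53384·(0.966300+0.939400+0.897600+0.878400+0.840800))/(1+1841/53384) = 8159/10000 ≈ 0.815900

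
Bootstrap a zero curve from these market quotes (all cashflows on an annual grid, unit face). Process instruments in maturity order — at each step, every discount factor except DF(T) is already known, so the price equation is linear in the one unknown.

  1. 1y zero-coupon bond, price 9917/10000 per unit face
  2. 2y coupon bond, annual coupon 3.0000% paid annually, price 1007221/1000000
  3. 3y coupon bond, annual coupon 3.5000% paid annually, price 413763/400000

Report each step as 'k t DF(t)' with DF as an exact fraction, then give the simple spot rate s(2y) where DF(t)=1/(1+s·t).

step 1 [1y] zero: DF = P = 9917/10000 ≈ 0.991700
step 2 [2y] bond c/1=3/100: DF=(1007221/1000000 − 3/100·(0.991700))/(1+3/100) = 949/1000 ≈ 0.949000
step 3 [3y] bond c/1=7/200: DF=(413763/400000 − 7/200·(0.991700+0.949000))/(1+7/200) = 4669/5000 ≈ 0.933800

1 1 9917/10000
2 2 949/1000
3 3 4669/5000
s(2y) = (1/(949/1000) − 1)/(2) = 51/1898 ≈ 2.6870%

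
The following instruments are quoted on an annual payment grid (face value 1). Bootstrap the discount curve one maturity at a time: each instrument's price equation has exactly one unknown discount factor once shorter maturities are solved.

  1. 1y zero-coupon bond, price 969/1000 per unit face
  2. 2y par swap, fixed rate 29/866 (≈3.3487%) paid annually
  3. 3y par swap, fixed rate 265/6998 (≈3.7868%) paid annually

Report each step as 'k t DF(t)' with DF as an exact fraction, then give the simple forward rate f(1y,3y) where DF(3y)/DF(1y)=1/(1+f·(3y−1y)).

step 1 [1y] zero: DF = P = 969/1000 ≈ 0.969000
step 2 [2y] swap r/1=29/866: DF=(1 − 29/866·(0.969000))/(1+29/866) = 4681/5000 ≈ 0.936200
step 3 [3y] swap r/1=265/6998: DF=(1 − 265/6998·(0.969000+0.936200))/(1+265/6998) = 447/500 ≈ 0.894000

1 1 969/1000
2 2 4681/5000
3 3 447/500
f(1y,3y) = ((969/1000)/(447/500) − 1)/(2) = 25/596 ≈ 4.1946%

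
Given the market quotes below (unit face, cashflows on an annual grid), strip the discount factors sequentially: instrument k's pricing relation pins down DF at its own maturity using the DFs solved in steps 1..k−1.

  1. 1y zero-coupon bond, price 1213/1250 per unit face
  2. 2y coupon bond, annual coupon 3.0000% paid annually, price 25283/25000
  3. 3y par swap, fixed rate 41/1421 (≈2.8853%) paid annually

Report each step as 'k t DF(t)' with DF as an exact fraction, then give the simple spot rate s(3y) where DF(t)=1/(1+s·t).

1 1 1213/1250
2 2 596/625
3 3 459/500
s(3y) = (1/(459/500) − 1)/(3) = 41/1377 ≈ 2.9775%

step 1 [1y] zero: DF = P = 1213/1250 ≈ 0.970400
step 2 [2y] bond c/1=3/100: DF=(25283/25000 − 3/100·(0.970400))/(1+3/100) = 596/625 ≈ 0.953600
step 3 [3y] swap r/1=41/1421: DF=(1 − 41/1421·(0.970400+0.953600))/(1+41/1421) = 459/500 ≈ 0.918000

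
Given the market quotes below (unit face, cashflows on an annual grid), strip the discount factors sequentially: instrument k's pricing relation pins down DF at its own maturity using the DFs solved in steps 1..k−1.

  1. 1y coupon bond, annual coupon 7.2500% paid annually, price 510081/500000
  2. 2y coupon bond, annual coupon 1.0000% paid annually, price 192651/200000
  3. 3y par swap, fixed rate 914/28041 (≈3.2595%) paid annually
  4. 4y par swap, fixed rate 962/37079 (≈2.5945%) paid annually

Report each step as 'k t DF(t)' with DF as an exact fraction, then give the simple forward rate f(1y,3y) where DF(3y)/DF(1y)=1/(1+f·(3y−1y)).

step 1 [1y] bond c/1=29/400: DF=(510081/500000 − 29/400·(0))/(1+29/400) = 1189/1250 ≈ 0.951200
step 2 [2y] bond c/1=1/100: DF=(192651/200000 − 1/100·(0.951200))/(1+1/100) = 9443/10000 ≈ 0.944300
step 3 [3y] swap r/1=914/28041: DF=(1 − 914/28041·(0.951200+0.944300))/(1+914/28041) = 4543/5000 ≈ 0.908600
step 4 [4y] swap r/1=962/37079: DF=(1 − 962/37079·(0.951200+0.944300+0.908600))/(1+962/37079) = 4519/5000 ≈ 0.903800

1 1 1189/1250
2 2 9443/10000
3 3 4543/5000
4 4 4519/5000
f(1y,3y) = ((1189/1250)/(4543/5000) − 1)/(2) = 213/9086 ≈ 2.3443%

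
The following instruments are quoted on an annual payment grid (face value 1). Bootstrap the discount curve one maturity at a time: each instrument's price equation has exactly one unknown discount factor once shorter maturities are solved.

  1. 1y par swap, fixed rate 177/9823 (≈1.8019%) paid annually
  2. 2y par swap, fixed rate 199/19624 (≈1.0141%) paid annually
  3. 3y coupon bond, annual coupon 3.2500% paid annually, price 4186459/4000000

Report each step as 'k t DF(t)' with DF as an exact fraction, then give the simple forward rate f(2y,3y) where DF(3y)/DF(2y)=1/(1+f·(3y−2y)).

step 1 [1y] swap r/1=177/9823: DF=(1 − 177/9823·(0))/(1+177/9823) = 9823/10000 ≈ 0.982300
step 2 [2y] swap r/1=199/19624: DF=(1 − 199/19624·(0.982300))/(1+199/19624) = 9801/10000 ≈ 0.980100
step 3 [3y] bond c/1=13/400: DF=(4186459/4000000 − 13/400·(0.982300+0.980100))/(1+13/400) = 9519/10000 ≈ 0.951900

1 1 9823/10000
2 2 9801/10000
3 3 9519/10000
f(2y,3y) = ((9801/10000)/(9519/10000) − 1)/(1) = 94/3173 ≈ 2.9625%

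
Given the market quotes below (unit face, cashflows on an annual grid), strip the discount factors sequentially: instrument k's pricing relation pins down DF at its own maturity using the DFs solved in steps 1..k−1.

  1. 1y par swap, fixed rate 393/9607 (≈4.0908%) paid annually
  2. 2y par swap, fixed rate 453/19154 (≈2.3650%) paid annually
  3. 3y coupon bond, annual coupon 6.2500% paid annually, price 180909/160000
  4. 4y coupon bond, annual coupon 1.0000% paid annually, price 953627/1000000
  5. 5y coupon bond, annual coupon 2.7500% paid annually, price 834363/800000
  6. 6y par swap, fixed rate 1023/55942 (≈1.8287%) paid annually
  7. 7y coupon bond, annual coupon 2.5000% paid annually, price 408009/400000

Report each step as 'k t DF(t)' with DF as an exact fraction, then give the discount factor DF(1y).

step 1 [1y] swap r/1=393/9607: DF=(1 − 393/9607·(0))/(1+393/9607) = 9607/10000 ≈ 0.960700
step 2 [2y] swap r/1=453/19154: DF=(1 − 453/19154·(0.960700))/(1+453/19154) = 9547/10000 ≈ 0.954700
step 3 [3y] bond c/1=1/16: DF=(180909/160000 − 1/16·(0.960700+0.954700))/(1+1/16) = 1903/2000 ≈ 0.951500
step 4 [4y] bond c/1=1/100: DF=(953627/1000000 − 1/100·(0.960700+0.954700+0.951500))/(1+1/100) = 4579/5000 ≈ 0.915800
step 5 [5y] bond c/1=11/400: DF=(834363/800000 − 11/400·(0.960700+0.954700+0.951500+0.915800))/(1+11/400) = 4569/5000 ≈ 0.913800
step 6 [6y] swap r/1=1023/55942: DF=(1 − 1023/55942·(0.960700+0.954700+0.951500+0.915800+0.913800))/(1+1023/55942) = 8977/10000 ≈ 0.897700
step 7 [7y] bond c/1=1/40: DF=(408009/400000 − 1/40·(0.960700+0.954700+0.951500+0.915800+0.913800+0.897700))/(1+1/40) = 8587/10000 ≈ 0.858700

1 1 9607/10000
2 2 9547/10000
3 3 1903/2000
4 4 4579/5000
5 5 4569/5000
6 6 8977/10000
7 7 8587/10000
DF(1y) = 9607/10000 ≈ 0.960700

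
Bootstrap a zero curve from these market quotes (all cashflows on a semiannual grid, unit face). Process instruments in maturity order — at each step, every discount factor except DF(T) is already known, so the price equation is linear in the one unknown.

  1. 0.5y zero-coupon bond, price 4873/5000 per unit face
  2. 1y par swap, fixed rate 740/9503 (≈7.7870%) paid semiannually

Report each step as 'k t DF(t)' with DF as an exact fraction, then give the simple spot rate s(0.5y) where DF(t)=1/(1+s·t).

step 1 [0.5y] zero: DF = P = 4873/5000 ≈ 0.974600
step 2 [1y] swap r/2=370/9503: DF=(1 − 370/9503·(0.974600))/(1+370/9503) = 463/500 ≈ 0.926000

1 1/2 4873/5000
2 1 463/500
s(0.5y) = (1/(4873/5000) − 1)/(1/2) = 254/4873 ≈ 5.2124%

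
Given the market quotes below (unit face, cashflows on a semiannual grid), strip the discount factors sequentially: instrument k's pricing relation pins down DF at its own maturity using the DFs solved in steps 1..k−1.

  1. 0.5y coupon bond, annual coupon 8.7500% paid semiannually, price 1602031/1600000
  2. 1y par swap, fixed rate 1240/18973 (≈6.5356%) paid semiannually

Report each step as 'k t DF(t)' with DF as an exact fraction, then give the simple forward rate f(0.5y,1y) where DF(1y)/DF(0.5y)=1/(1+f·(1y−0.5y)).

1 1/2 9593/10000
2 1 469/500
f(0.5y,1y) = ((9593/10000)/(469/500) − 1)/(1/2) = 213/4690 ≈ 4.5416%

step 1 [0.5y] bond c/2=7/160: DF=(1602031/1600000 − 7/160·(0))/(1+7/160) = 9593/10000 ≈ 0.959300
step 2 [1y] swap r/2=620/18973: DF=(1 − 620/18973·(0.959300))/(1+620/18973) = 469/500 ≈ 0.938000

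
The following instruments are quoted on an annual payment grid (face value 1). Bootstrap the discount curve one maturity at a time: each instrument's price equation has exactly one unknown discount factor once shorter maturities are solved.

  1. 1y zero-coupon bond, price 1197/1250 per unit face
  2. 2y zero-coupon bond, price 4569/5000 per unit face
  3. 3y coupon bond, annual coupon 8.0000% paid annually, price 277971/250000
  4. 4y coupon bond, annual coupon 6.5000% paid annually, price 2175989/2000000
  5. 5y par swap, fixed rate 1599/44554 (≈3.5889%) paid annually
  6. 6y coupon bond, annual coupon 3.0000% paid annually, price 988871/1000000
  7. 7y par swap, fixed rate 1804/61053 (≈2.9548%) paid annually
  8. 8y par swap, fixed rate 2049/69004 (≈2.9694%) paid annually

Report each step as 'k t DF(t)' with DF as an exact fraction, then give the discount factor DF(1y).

step 1 [1y] zero: DF = P = 1197/1250 ≈ 0.957600
step 2 [2y] zero: DF = P = 4569/5000 ≈ 0.913800
step 3 [3y] bond c/1=2/25: DF=(277971/250000 − 2/25·(0.957600+0.913800))/(1+2/25) = 8909/10000 ≈ 0.890900
step 4 [4y] bond c/1=13/200: DF=(2175989/2000000 − 13/200·(0.957600+0.913800+0.890900))/(1+13/200) = 853/1000 ≈ 0.853000
step 5 [5y] swap r/1=1599/44554: DF=(1 − 1599/44554·(0.957600+0.913800+0.890900+0.853000))/(1+1599/44554) = 8401/10000 ≈ 0.840100
step 6 [6y] bond c/1=3/100: DF=(988871/1000000 − 3/100·(0.957600+0.913800+0.890900+0.853000+0.840100))/(1+3/100) = 8303/10000 ≈ 0.830300
step 7 [7y] swap r/1=1804/61053: DF=(1 − 1804/61053·(0.957600+0.913800+0.890900+0.853000+0.840100+0.830300))/(1+1804/61053) = 2049/2500 ≈ 0.819600
step 8 [8y] swap r/1=2049/69004: DF=(1 − 2049/69004·(0.957600+0.913800+0.890900+0.853000+0.840100+0.830300+0.819600))/(1+2049/69004) = 7951/10000 ≈ 0.795100

1 1 1197/1250
2 2 4569/5000
3 3 8909/10000
4 4 853/1000
5 5 8401/10000
6 6 8303/10000
7 7 2049/2500
8 8 7951/10000
DF(1y) = 1197/1250 ≈ 0.957600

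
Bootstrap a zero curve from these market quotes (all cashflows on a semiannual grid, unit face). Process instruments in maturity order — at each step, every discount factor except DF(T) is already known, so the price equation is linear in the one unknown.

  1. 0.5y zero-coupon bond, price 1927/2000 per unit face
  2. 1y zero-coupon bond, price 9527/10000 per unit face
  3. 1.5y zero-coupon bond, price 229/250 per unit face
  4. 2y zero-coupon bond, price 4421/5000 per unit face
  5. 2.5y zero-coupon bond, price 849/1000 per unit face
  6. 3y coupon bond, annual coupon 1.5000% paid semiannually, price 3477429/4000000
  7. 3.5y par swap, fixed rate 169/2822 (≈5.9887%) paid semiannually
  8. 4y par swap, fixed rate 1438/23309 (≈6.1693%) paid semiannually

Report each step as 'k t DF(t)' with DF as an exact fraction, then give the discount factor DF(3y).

step 1 [0.5y] zero: DF = P = 1927/2000 ≈ 0.963500
step 2 [1y] zero: DF = P = 9527/10000 ≈ 0.952700
step 3 [1.5y] zero: DF = P = 229/250 ≈ 0.916000
step 4 [2y] zero: DF = P = 4421/5000 ≈ 0.884200
step 5 [2.5y] zero: DF = P = 849/1000 ≈ 0.849000
step 6 [3y] bond c/2=3/400: DF=(3477429/4000000 − 3/400·(0.963500+0.952700+0.916000+0.884200+0.849000))/(1+3/400) = 8289/10000 ≈ 0.828900
step 7 [3.5y] swap r/2=169/5644: DF=(1 − 169/5644·(0.963500+0.952700+0.916000+0.884200+0.849000+0.828900))/(1+169/5644) = 8141/10000 ≈ 0.814100
step 8 [4y] swap r/2=719/23309: DF=(1 − 719/23309·(0.963500+0.952700+0.916000+0.884200+0.849000+0.828900+0.814100))/(1+719/23309) = 7843/10000 ≈ 0.784300

1 1/2 1927/2000
2 1 9527/10000
3 3/2 229/250
4 2 4421/5000
5 5/2 849/1000
6 3 8289/10000
7 7/2 8141/10000
8 4 7843/10000
DF(3y) = 8289/10000 ≈ 0.828900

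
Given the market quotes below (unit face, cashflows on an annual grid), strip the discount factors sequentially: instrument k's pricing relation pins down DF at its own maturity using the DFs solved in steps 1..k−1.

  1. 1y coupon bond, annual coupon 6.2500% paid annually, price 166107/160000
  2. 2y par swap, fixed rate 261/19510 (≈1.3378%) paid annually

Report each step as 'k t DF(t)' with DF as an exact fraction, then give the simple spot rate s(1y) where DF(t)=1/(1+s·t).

step 1 [1y] bond c/1=1/16: DF=(166107/160000 − 1/16·(0))/(1+1/16) = 9771/10000 ≈ 0.977100
step 2 [2y] swap r/1=261/19510: DF=(1 − 261/19510·(0.977100))/(1+261/19510) = 9739/10000 ≈ 0.973900

1 1 9771/10000
2 2 9739/10000
s(1y) = (1/(9771/10000) − 1)/(1) = 229/9771 ≈ 2.3437%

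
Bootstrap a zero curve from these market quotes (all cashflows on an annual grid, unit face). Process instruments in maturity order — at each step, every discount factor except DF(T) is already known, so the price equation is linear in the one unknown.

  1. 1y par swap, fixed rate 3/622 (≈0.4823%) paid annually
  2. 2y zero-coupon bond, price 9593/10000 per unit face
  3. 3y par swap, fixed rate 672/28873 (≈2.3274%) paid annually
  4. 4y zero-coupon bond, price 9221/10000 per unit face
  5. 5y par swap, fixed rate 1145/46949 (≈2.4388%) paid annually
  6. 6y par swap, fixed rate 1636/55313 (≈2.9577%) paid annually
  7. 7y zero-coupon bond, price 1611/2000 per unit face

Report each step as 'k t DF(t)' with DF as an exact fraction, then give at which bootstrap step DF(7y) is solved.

step 1 [1y] swap r/1=3/622: DF=(1 − 3/622·(0))/(1+3/622) = 622/625 ≈ 0.995200
step 2 [2y] zero: DF = P = 9593/10000 ≈ 0.959300
step 3 [3y] swap r/1=672/28873: DF=(1 − 672/28873·(0.995200+0.959300))/(1+672/28873) = 583/625 ≈ 0.932800
step 4 [4y] zero: DF = P = 9221/10000 ≈ 0.922100
step 5 [5y] swap r/1=1145/46949: DF=(1 − 1145/46949·(0.995200+0.959300+0.932800+0.922100))/(1+1145/46949) = 1771/2000 ≈ 0.885500
step 6 [6y] swap r/1=1636/55313: DF=(1 − 1636/55313·(0.995200+0.959300+0.932800+0.922100+0.885500))/(1+1636/55313) = 2091/2500 ≈ 0.836400
step 7 [7y] zero: DF = P = 1611/2000 ≈ 0.805500

1 1 622/625
2 2 9593/10000
3 3 583/625
4 4 9221/10000
5 5 1771/2000
6 6 2091/2500
7 7 1611/2000
DF(7y) is solved at step 7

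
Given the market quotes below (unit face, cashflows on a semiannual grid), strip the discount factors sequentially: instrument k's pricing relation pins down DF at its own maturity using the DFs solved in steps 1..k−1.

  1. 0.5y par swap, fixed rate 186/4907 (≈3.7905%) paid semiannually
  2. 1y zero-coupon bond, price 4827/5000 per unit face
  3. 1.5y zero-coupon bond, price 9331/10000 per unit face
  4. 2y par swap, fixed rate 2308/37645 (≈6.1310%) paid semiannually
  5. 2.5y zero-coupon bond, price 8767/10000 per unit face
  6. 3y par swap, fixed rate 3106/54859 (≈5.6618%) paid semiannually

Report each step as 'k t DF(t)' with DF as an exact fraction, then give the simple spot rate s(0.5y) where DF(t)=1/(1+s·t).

1 1/2 4907/5000
2 1 4827/5000
3 3/2 9331/10000
4 2 4423/5000
5 5/2 8767/10000
6 3 8447/10000
s(0.5y) = (1/(4907/5000) − 1)/(1/2) = 186/4907 ≈ 3.7905%

step 1 [0.5y] swap r/2=93/4907: DF=(1 − 93/4907·(0))/(1+93/4907) = 4907/5000 ≈ 0.981400
step 2 [1y] zero: DF = P = 4827/5000 ≈ 0.965400
step 3 [1.5y] zero: DF = P = 9331/10000 ≈ 0.933100
step 4 [2y] swap r/2=1154/37645: DF=(1 − 1154/37645·(0.981400+0.965400+0.933100))/(1+1154/37645) = 4423/5000 ≈ 0.884600
step 5 [2.5y] zero: DF = P = 8767/10000 ≈ 0.876700
step 6 [3y] swap r/2=1553/54859: DF=(1 − 1553/54859·(0.981400+0.965400+0.933100+0.884600+0.876700))/(1+1553/54859) = 8447/10000 ≈ 0.844700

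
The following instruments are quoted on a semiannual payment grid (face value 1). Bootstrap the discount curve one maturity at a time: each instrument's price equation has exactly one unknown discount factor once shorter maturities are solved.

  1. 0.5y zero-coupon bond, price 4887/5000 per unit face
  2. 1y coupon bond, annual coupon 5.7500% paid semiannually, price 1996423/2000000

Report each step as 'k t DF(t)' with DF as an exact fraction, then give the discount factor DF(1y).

1 1/2 4887/5000
2 1 943/1000
DF(1y) = 943/1000 ≈ 0.943000

step 1 [0.5y] zero: DF = P = 4887/5000 ≈ 0.977400
step 2 [1y] bond c/2=23/800: DF=(1996423/2000000 − 23/800·(0.977400))/(1+23/800) = 943/1000 ≈ 0.943000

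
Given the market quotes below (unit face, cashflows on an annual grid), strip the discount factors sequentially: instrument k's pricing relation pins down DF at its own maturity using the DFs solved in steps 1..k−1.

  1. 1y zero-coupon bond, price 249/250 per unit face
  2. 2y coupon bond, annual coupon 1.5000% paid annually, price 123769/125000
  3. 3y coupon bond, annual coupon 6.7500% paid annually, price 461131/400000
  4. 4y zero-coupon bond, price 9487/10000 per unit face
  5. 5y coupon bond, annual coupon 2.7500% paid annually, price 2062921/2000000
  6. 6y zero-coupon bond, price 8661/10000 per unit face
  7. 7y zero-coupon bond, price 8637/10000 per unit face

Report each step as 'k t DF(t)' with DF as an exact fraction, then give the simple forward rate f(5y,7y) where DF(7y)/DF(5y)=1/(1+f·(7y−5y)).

1 1 249/250
2 2 1201/1250
3 3 4781/5000
4 4 9487/10000
5 5 1801/2000
6 6 8661/10000
7 7 8637/10000
f(5y,7y) = ((1801/2000)/(8637/10000) − 1)/(2) = 184/8637 ≈ 2.1304%

step 1 [1y] zero: DF = P = 249/250 ≈ 0.996000
step 2 [2y] bond c/1=3/200: DF=(123769/125000 − 3/200·(0.996000))/(1+3/200) = 1201/1250 ≈ 0.960800
step 3 [3y] bond c/1=27/400: DF=(461131/400000 − 27/400·(0.996000+0.960800))/(1+27/400) = 4781/5000 ≈ 0.956200
step 4 [4y] zero: DF = P = 9487/10000 ≈ 0.948700
step 5 [5y] bond c/1=11/400: DF=(2062921/2000000 − 11/400·(0.996000+0.960800+0.956200+0.948700))/(1+11/400) = 1801/2000 ≈ 0.900500
step 6 [6y] zero: DF = P = 8661/10000 ≈ 0.866100
step 7 [7y] zero: DF = P = 8637/10000 ≈ 0.863700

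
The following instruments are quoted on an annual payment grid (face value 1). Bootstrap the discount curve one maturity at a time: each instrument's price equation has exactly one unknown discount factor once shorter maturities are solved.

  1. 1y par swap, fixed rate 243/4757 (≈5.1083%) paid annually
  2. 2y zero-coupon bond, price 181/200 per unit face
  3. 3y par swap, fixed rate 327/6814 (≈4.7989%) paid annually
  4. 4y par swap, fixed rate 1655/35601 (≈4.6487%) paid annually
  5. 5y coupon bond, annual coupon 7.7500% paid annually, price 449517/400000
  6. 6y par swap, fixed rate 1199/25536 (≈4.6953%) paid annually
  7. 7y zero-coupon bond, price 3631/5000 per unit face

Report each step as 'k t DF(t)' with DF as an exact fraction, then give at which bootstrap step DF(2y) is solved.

step 1 [1y] swap r/1=243/4757: DF=(1 − 243/4757·(0))/(1+243/4757) = 4757/5000 ≈ 0.951400
step 2 [2y] zero: DF = P = 181/200 ≈ 0.905000
step 3 [3y] swap r/1=327/6814: DF=(1 − 327/6814·(0.951400+0.905000))/(1+327/6814) = 2173/2500 ≈ 0.869200
step 4 [4y] swap r/1=1655/35601: DF=(1 − 1655/35601·(0.951400+0.905000+0.869200))/(1+1655/35601) = 1669/2000 ≈ 0.834500
step 5 [5y] bond c/1=31/400: DF=(449517/400000 − 31/400·(0.951400+0.905000+0.869200+0.834500))/(1+31/400) = 7869/10000 ≈ 0.786900
step 6 [6y] swap r/1=1199/25536: DF=(1 − 1199/25536·(0.951400+0.905000+0.869200+0.834500+0.786900))/(1+1199/25536) = 3801/5000 ≈ 0.760200
step 7 [7y] zero: DF = P = 3631/5000 ≈ 0.726200

1 1 4757/5000
2 2 181/200
3 3 2173/2500
4 4 1669/2000
5 5 7869/10000
6 6 3801/5000
7 7 3631/5000
DF(2y) is solved at step 2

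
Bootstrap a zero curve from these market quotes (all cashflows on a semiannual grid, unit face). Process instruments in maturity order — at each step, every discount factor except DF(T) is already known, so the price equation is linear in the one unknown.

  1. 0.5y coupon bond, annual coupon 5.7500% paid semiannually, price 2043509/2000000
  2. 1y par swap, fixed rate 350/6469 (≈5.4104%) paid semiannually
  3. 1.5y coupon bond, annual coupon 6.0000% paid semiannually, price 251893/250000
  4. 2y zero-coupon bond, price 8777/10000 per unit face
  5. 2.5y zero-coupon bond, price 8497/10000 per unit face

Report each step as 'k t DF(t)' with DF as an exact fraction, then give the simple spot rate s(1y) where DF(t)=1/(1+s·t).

step 1 [0.5y] bond c/2=23/800: DF=(2043509/2000000 − 23/800·(0))/(1+23/800) = 2483/2500 ≈ 0.993200
step 2 [1y] swap r/2=175/6469: DF=(1 − 175/6469·(0.993200))/(1+175/6469) = 379/400 ≈ 0.947500
step 3 [1.5y] bond c/2=3/100: DF=(251893/250000 − 3/100·(0.993200+0.947500))/(1+3/100) = 9217/10000 ≈ 0.921700
step 4 [2y] zero: DF = P = 8777/10000 ≈ 0.877700
step 5 [2.5y] zero: DF = P = 8497/10000 ≈ 0.849700

1 1/2 2483/2500
2 1 379/400
3 3/2 9217/10000
4 2 8777/10000
5 5/2 8497/10000
s(1y) = (1/(379/400) − 1)/(1) = 21/379 ≈ 5.5409%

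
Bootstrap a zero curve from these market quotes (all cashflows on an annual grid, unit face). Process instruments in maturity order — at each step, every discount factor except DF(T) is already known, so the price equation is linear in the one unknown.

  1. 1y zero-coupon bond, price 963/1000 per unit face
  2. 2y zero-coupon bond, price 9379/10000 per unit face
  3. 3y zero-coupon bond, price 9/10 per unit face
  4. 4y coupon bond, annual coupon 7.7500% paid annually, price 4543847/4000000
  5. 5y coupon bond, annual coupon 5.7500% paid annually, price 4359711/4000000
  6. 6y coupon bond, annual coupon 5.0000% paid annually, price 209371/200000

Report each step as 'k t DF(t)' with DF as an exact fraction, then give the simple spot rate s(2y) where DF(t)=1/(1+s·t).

step 1 [1y] zero: DF = P = 963/1000 ≈ 0.963000
step 2 [2y] zero: DF = P = 9379/10000 ≈ 0.937900
step 3 [3y] zero: DF = P = 9/10 ≈ 0.900000
step 4 [4y] bond c/1=31/400: DF=(4543847/4000000 − 31/400·(0.963000+0.937900+0.900000))/(1+31/400) = 533/625 ≈ 0.852800
step 5 [5y] bond c/1=23/400: DF=(4359711/4000000 − 23/400·(0.963000+0.937900+0.900000+0.852800))/(1+23/400) = 104/125 ≈ 0.832000
step 6 [6y] bond c/1=1/20: DF=(209371/200000 − 1/20·(0.963000+0.937900+0.900000+0.852800+0.832000))/(1+1/20) = 3917/5000 ≈ 0.783400

1 1 963/1000
2 2 9379/10000
3 3 9/10
4 4 533/625
5 5 104/125
6 6 3917/5000
s(2y) = (1/(9379/10000) − 1)/(2) = 621/18758 ≈ 3.3106%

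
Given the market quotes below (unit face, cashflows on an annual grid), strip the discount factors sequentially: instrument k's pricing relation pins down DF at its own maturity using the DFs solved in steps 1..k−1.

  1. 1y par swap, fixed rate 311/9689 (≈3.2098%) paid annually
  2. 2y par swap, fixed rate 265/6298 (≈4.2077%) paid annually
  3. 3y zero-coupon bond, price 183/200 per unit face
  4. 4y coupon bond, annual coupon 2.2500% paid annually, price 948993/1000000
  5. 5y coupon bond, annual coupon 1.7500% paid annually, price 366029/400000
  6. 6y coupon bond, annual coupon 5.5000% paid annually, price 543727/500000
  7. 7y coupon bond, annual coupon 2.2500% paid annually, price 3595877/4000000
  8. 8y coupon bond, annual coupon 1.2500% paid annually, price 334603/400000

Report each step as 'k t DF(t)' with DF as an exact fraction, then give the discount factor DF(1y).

step 1 [1y] swap r/1=311/9689: DF=(1 − 311/9689·(0))/(1+311/9689) = 9689/10000 ≈ 0.968900
step 2 [2y] swap r/1=265/6298: DF=(1 − 265/6298·(0.968900))/(1+265/6298) = 1841/2000 ≈ 0.920500
step 3 [3y] zero: DF = P = 183/200 ≈ 0.915000
step 4 [4y] bond c/1=9/400: DF=(948993/1000000 − 9/400·(0.968900+0.920500+0.915000))/(1+9/400) = 1083/1250 ≈ 0.866400
step 5 [5y] bond c/1=7/400: DF=(366029/400000 − 7/400·(0.968900+0.920500+0.915000+0.866400))/(1+7/400) = 4181/5000 ≈ 0.836200
step 6 [6y] bond c/1=11/200: DF=(543727/500000 − 11/200·(0.968900+0.920500+0.915000+0.866400+0.836200))/(1+11/200) = 3979/5000 ≈ 0.795800
step 7 [7y] bond c/1=9/400: DF=(3595877/4000000 − 9/400·(0.968900+0.920500+0.915000+0.866400+0.836200+0.795800))/(1+9/400) = 61/80 ≈ 0.762500
step 8 [8y] bond c/1=1/80: DF=(334603/400000 − 1/80·(0.968900+0.920500+0.915000+0.866400+0.836200+0.795800+0.762500))/(1+1/80) = 7513/10000 ≈ 0.751300

1 1 9689/10000
2 2 1841/2000
3 3 183/200
4 4 1083/1250
5 5 4181/5000
6 6 3979/5000
7 7 61/80
8 8 7513/10000
DF(1y) = 9689/10000 ≈ 0.968900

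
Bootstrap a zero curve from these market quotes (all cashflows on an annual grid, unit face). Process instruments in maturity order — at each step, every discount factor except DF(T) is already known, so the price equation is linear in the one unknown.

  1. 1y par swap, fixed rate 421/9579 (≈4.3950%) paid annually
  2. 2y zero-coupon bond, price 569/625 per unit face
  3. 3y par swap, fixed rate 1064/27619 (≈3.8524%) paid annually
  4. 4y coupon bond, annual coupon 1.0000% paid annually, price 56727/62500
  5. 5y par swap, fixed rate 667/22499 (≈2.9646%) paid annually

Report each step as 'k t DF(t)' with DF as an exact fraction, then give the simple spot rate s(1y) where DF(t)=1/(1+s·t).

step 1 [1y] swap r/1=421/9579: DF=(1 − 421/9579·(0))/(1+421/9579) = 9579/10000 ≈ 0.957900
step 2 [2y] zero: DF = P = 569/625 ≈ 0.910400
step 3 [3y] swap r/1=1064/27619: DF=(1 − 1064/27619·(0.957900+0.910400))/(1+1064/27619) = 1117/1250 ≈ 0.893600
step 4 [4y] bond c/1=1/100: DF=(56727/62500 − 1/100·(0.957900+0.910400+0.893600))/(1+1/100) = 8713/10000 ≈ 0.871300
step 5 [5y] swap r/1=667/22499: DF=(1 − 667/22499·(0.957900+0.910400+0.893600+0.871300))/(1+667/22499) = 4333/5000 ≈ 0.866600

1 1 9579/10000
2 2 569/625
3 3 1117/1250
4 4 8713/10000
5 5 4333/5000
s(1y) = (1/(9579/10000) − 1)/(1) = 421/9579 ≈ 4.3950%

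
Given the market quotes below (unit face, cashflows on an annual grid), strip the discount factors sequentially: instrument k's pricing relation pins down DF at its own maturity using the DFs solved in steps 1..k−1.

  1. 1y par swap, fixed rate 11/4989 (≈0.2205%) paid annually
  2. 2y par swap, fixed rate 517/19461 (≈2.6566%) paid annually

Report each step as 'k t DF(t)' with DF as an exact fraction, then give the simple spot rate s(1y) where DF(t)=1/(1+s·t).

step 1 [1y] swap r/1=11/4989: DF=(1 − 11/4989·(0))/(1+11/4989) = 4989/5000 ≈ 0.997800
step 2 [2y] swap r/1=517/19461: DF=(1 − 517/19461·(0.997800))/(1+517/19461) = 9483/10000 ≈ 0.948300

1 1 4989/5000
2 2 9483/10000
s(1y) = (1/(4989/5000) − 1)/(1) = 11/4989 ≈ 0.2205%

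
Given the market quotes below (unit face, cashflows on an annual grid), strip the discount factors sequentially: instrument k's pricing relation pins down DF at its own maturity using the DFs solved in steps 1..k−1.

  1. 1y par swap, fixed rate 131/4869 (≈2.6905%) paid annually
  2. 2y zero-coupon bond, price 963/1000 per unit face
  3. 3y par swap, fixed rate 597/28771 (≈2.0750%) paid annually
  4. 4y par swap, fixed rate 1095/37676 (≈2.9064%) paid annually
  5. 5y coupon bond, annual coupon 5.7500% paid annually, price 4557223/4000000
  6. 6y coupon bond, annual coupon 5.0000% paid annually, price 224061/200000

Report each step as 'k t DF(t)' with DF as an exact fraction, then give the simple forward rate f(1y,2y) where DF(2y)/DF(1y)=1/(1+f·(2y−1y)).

1 1 4869/5000
2 2 963/1000
3 3 9403/10000
4 4 1781/2000
5 5 349/400
6 6 423/500
f(1y,2y) = ((4869/5000)/(963/1000) − 1)/(1) = 6/535 ≈ 1.1215%

step 1 [1y] swap r/1=131/4869: DF=(1 − 131/4869·(0))/(1+131/4869) = 4869/5000 ≈ 0.973800
step 2 [2y] zero: DF = P = 963/1000 ≈ 0.963000
step 3 [3y] swap r/1=597/28771: DF=(1 − 597/28771·(0.973800+0.963000))/(1+597/28771) = 9403/10000 ≈ 0.940300
step 4 [4y] swap r/1=1095/37676: DF=(1 − 1095/37676·(0.973800+0.963000+0.940300))/(1+1095/37676) = 1781/2000 ≈ 0.890500
step 5 [5y] bond c/1=23/400: DF=(4557223/4000000 − 23/400·(0.973800+0.963000+0.940300+0.890500))/(1+23/400) = 349/400 ≈ 0.872500
step 6 [6y] bond c/1=1/20: DF=(224061/200000 − 1/20·(0.973800+0.963000+0.940300+0.890500+0.872500))/(1+1/20) = 423/500 ≈ 0.846000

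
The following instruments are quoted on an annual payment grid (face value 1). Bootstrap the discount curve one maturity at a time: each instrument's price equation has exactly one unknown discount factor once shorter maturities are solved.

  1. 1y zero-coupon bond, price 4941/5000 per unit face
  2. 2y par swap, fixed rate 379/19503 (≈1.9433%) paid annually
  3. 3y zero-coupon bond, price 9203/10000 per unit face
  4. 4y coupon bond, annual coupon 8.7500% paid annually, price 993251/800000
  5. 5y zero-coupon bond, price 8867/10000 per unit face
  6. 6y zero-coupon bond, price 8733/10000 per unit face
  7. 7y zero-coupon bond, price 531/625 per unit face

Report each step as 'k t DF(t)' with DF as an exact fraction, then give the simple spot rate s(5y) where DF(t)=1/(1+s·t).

1 1 4941/5000
2 2 9621/10000
3 3 9203/10000
4 4 9107/10000
5 5 8867/10000
6 6 8733/10000
7 7 531/625
s(5y) = (1/(8867/10000) − 1)/(5) = 1133/44335 ≈ 2.5555%

step 1 [1y] zero: DF = P = 4941/5000 ≈ 0.988200
step 2 [2y] swap r/1=379/19503: DF=(1 − 379/19503·(0.988200))/(1+379/19503) = 9621/10000 ≈ 0.962100
step 3 [3y] zero: DF = P = 9203/10000 ≈ 0.920300
step 4 [4y] bond c/1=7/80: DF=(993251/800000 − 7/80·(0.988200+0.962100+0.920300))/(1+7/80) = 9107/10000 ≈ 0.910700
step 5 [5y] zero: DF = P = 8867/10000 ≈ 0.886700
step 6 [6y] zero: DF = P = 8733/10000 ≈ 0.873300
step 7 [7y] zero: DF = P = 531/625 ≈ 0.849600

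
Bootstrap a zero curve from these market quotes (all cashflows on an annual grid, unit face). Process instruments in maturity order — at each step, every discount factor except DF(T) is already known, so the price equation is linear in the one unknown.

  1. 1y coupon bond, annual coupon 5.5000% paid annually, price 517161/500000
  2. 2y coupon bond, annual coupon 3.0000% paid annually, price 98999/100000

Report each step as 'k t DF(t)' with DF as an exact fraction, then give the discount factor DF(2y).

1 1 2451/2500
2 2 4663/5000
DF(2y) = 4663/5000 ≈ 0.932600

step 1 [1y] bond c/1=11/200: DF=(517161/500000 − 11/200·(0))/(1+11/200) = 2451/2500 ≈ 0.980400
step 2 [2y] bond c/1=3/100: DF=(98999/100000 − 3/100·(0.980400))/(1+3/100) = 4663/5000 ≈ 0.932600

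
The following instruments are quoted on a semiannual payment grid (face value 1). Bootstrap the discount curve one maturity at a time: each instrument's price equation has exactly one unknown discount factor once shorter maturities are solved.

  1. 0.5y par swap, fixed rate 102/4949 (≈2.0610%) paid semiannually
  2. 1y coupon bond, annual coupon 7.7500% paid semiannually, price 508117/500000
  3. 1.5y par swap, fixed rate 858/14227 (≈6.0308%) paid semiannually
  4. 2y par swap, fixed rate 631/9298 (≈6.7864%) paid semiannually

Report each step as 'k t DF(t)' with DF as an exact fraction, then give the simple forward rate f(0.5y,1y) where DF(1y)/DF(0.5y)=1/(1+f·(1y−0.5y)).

step 1 [0.5y] swap r/2=51/4949: DF=(1 − 51/4949·(0))/(1+51/4949) = 4949/5000 ≈ 0.989800
step 2 [1y] bond c/2=31/800: DF=(508117/500000 − 31/800·(0.989800))/(1+31/800) = 4707/5000 ≈ 0.941400
step 3 [1.5y] swap r/2=429/14227: DF=(1 − 429/14227·(0.989800+0.941400))/(1+429/14227) = 4571/5000 ≈ 0.914200
step 4 [2y] swap r/2=631/18596: DF=(1 − 631/18596·(0.989800+0.941400+0.914200))/(1+631/18596) = 4369/5000 ≈ 0.873800

1 1/2 4949/5000
2 1 4707/5000
3 3/2 4571/5000
4 2 4369/5000
f(0.5y,1y) = ((4949/5000)/(4707/5000) − 1)/(1/2) = 484/4707 ≈ 10.2826%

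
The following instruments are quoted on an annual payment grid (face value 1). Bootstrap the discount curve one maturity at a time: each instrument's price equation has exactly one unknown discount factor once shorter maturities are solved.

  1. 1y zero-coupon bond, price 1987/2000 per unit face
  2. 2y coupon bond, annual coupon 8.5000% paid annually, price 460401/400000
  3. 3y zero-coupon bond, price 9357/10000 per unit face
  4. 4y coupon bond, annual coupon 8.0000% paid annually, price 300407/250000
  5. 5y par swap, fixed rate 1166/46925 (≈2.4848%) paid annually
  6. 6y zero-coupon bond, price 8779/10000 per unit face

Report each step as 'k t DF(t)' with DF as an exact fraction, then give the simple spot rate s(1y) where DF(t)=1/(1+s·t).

1 1 1987/2000
2 2 983/1000
3 3 9357/10000
4 4 8969/10000
5 5 4417/5000
6 6 8779/10000
s(1y) = (1/(1987/2000) − 1)/(1) = 13/1987 ≈ 0.6543%

step 1 [1y] zero: DF = P = 1987/2000 ≈ 0.993500
step 2 [2y] bond c/1=17/200: DF=(460401/400000 − 17/200·(0.993500))/(1+17/200) = 983/1000 ≈ 0.983000
step 3 [3y] zero: DF = P = 9357/10000 ≈ 0.935700
step 4 [4y] bond c/1=2/25: DF=(300407/250000 − 2/25·(0.993500+0.983000+0.935700))/(1+2/25) = 8969/10000 ≈ 0.896900
step 5 [5y] swap r/1=1166/46925: DF=(1 − 1166/46925·(0.993500+0.983000+0.935700+0.896900))/(1+1166/46925) = 4417/5000 ≈ 0.883400
step 6 [6y] zero: DF = P = 8779/10000 ≈ 0.877900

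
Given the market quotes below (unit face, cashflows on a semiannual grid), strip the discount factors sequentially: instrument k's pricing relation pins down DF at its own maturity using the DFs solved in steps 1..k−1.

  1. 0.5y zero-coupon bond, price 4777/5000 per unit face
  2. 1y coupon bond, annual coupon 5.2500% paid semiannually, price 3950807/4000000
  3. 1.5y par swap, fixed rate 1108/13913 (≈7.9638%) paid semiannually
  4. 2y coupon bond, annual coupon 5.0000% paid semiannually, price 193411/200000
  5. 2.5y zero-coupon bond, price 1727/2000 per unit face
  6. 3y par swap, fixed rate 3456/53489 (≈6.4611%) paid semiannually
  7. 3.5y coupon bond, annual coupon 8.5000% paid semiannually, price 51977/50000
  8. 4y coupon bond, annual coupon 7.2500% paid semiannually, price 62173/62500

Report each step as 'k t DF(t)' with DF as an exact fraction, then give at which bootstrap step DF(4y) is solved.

step 1 [0.5y] zero: DF = P = 4777/5000 ≈ 0.955400
step 2 [1y] bond c/2=21/800: DF=(3950807/4000000 − 21/800·(0.955400))/(1+21/800) = 469/500 ≈ 0.938000
step 3 [1.5y] swap r/2=554/13913: DF=(1 − 554/13913·(0.955400+0.938000))/(1+554/13913) = 2223/2500 ≈ 0.889200
step 4 [2y] bond c/2=1/40: DF=(193411/200000 − 1/40·(0.955400+0.938000+0.889200))/(1+1/40) = 2189/2500 ≈ 0.875600
step 5 [2.5y] zero: DF = P = 1727/2000 ≈ 0.863500
step 6 [3y] swap r/2=1728/53489: DF=(1 − 1728/53489·(0.955400+0.938000+0.889200+0.875600+0.863500))/(1+1728/53489) = 517/625 ≈ 0.827200
step 7 [3.5y] bond c/2=17/400: DF=(51977/50000 − 17/400·(0.955400+0.938000+0.889200+0.875600+0.863500+0.827200))/(1+17/400) = 7791/10000 ≈ 0.779100
step 8 [4y] bond c/2=29/800: DF=(62173/62500 − 29/800·(0.955400+0.938000+0.889200+0.875600+0.863500+0.827200+0.779100))/(1+29/800) = 466/625 ≈ 0.745600

1 1/2 4777/5000
2 1 469/500
3 3/2 2223/2500
4 2 2189/2500
5 5/2 1727/2000
6 3 517/625
7 7/2 7791/10000
8 4 466/625
DF(4y) is solved at step 8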